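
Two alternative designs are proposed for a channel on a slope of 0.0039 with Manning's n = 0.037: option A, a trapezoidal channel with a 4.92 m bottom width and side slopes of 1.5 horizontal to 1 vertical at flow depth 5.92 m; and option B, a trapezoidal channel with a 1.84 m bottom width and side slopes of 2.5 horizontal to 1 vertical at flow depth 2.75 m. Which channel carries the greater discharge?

Channel A: With bottom width b = 4.92 m and side slope z = 1.5: A = (b + zy)y = (4.92 + 1.5×5.92)×5.92 = 81.7 m²; P = b + 2y√(1+z²) = 4.92 + 2×5.92×1.803 = 26.26 m. Hydraulic radius R = A/P = 81.7/26.26 = 3.11 m. Q_A = (1/0.037)·81.7·3.11^(2/3)·√0.0039 = 293.8 m³/s.
Channel B: With bottom width b = 1.84 m and side slope z = 2.5: A = (b + zy)y = (1.84 + 2.5×2.75)×2.75 = 23.97 m²; P = b + 2y√(1+z²) = 1.84 + 2×2.75×2.693 = 16.65 m. Hydraulic radius R = A/P = 23.97/16.65 = 1.439 m. Q_B = (1/0.037)·23.97·1.439^(2/3)·√0.0039 = 51.57 m³/s.
Q_A = 293.8 m³/s vs Q_B = 51.57 m³/s, so channel A carries more.

channel A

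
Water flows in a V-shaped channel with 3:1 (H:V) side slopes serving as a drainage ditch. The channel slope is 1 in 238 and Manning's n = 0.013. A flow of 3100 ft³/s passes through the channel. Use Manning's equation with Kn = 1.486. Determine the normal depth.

Manning's equation rearranged: A R^(2/3) = nQ / (1.486·√S) = 0.013 × 3100 / (1.486 × √0.004202) = 418.4.
Trying y = 9.82 ft: A R^(2/3) = 806.9 — high.
Trying y = 6.45 ft: A R^(2/3) = 263 — low.
Trying y = 7.68 ft: A R^(2/3) = 418.9 — matches.

y_n = 7.68 ft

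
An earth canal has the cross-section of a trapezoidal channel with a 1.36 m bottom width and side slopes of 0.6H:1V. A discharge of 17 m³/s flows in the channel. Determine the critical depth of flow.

y_c = 1.9 m

At critical depth, Q² T / (g A³) = 1, i.e. A³/T = Q²/g = 17²/9.81 = 29.46.
Trying y = 1.46 m: A³/T = 11.18 — low.
Trying y = 2.29 m: A³/T = 59.74 — high.
Trying y = 1.9 m: A³/T = 29.44 — matches.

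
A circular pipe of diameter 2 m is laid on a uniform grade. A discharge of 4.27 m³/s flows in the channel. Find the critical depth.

At critical depth, Q² T / (g A³) = 1, i.e. A³/T = Q²/g = 4.27²/9.81 = 1.859.
Try y = 0.889 m: A³/T = 1.236 — too small.
Try y = 0.989 m: A³/T = 1.858 — ≈ 1.859.

y_c = 0.989 m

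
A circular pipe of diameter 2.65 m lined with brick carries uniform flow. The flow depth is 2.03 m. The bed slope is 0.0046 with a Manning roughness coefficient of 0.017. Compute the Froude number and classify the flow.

For a circular section of diameter D = 2.65 m at depth y = 2.03 m, the central angle is θ = 2 arccos(1 − 2y/D) = 4.264 rad. Then A = (D²/8)(θ − sin θ) = 4.534 m² and P = Dθ/2 = 5.649 m.
Hydraulic radius R = A/P = 4.534/5.649 = 0.8025 m.
V = (1/n) R^(2/3) √S = (1/0.017) × 0.8025^(2/3) × √0.0046 = 3.445 m/s. Hydraulic depth D_h = A/T = 4.534/2.244 = 2.021 m.
Froude number Fr = V/√(g·D_h) = 3.445/√(9.81×2.021) = 0.774, which is less than 1, so the flow is subcritical.

subcritical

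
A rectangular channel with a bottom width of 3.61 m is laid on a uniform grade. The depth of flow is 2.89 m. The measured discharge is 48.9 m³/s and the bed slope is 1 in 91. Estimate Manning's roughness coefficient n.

Flow area A = b·y = 3.61 × 2.89 = 10.43 m². Wetted perimeter P = b + 2y = 3.61 + 2×2.89 = 9.39 m.
Hydraulic radius R = A/P = 10.43/9.39 = 1.111 m.
Rearranging Manning's equation: n = (1/Q) A R^(2/3) S^(1/2) = (1/48.9) × 10.43 × 1.111^(2/3) × √0.01099 = 0.024.

n = 0.024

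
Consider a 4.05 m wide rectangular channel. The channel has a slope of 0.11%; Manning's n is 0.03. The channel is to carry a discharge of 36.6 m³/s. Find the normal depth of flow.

y_n = 6.17 m

Manning's equation rearranged: A R^(2/3) = nQ / (1·√S) = 0.03 × 36.6 / (√0.0011) = 33.11.
Try y = 4.45 m: A R^(2/3) = 22.47 — low.
Try y = 6.75 m: A R^(2/3) = 36.73 — high.
Try y = 6.17 m: A R^(2/3) = 33.1 — close enough.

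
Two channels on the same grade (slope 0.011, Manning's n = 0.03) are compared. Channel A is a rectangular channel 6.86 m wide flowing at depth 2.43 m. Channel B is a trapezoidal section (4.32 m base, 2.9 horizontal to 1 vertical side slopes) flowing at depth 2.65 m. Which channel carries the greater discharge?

Channel A: Flow area A = b·y = 6.86 × 2.43 = 16.67 m². Wetted perimeter P = b + 2y = 6.86 + 2×2.43 = 11.72 m. Hydraulic radius R = A/P = 16.67/11.72 = 1.422 m. Q_A = (1/0.03)·16.67·1.422^(2/3)·√0.011 = 73.71 m³/s.
Channel B: With bottom width b = 4.32 m and side slope z = 2.9: A = (b + zy)y = (4.32 + 2.9×2.65)×2.65 = 31.81 m²; P = b + 2y√(1+z²) = 4.32 + 2×2.65×3.068 = 20.58 m. Hydraulic radius R = A/P = 31.81/20.58 = 1.546 m. Q_B = (1/0.03)·31.81·1.546^(2/3)·√0.011 = 148.7 m³/s.
Q_A = 73.71 m³/s vs Q_B = 148.7 m³/s, so channel B carries more.

channel B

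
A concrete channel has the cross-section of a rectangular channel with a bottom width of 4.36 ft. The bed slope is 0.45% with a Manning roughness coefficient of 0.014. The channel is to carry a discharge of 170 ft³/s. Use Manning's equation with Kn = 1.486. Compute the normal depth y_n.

y_n = 4.28 ft

Manning's equation rearranged: A R^(2/3) = nQ / (1.486·√S) = 0.014 × 170 / (1.486 × √0.0045) = 23.88.
Trying y = 5.3 ft: A R^(2/3) = 30.88 — over.
Trying y = 3.27 ft: A R^(2/3) = 17.05 — short.
Trying y = 4.28 ft: A R^(2/3) = 23.84 — matches.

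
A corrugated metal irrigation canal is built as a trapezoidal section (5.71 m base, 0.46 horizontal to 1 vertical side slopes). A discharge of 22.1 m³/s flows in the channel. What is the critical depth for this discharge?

y_c = 1.12 m

At critical depth, Q² T / (g A³) = 1, i.e. A³/T = Q²/g = 22.1²/9.81 = 49.79.
Try y = 0.902 m: A³/T = 25.78 — short.
Try y = 1.23 m: A³/T = 67.23 — over.
Try y = 1.12 m: A³/T = 50.28 — close enough.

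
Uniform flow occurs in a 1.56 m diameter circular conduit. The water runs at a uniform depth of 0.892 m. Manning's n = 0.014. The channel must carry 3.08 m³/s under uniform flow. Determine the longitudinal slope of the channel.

S = 0.0046

For a circular section of diameter D = 1.56 m at depth y = 0.892 m, the central angle is θ = 2 arccos(1 − 2y/D) = 3.43 rad. Then A = (D²/8)(θ − sin θ) = 1.13 m² and P = Dθ/2 = 2.675 m.
Hydraulic radius R = A/P = 1.13/2.675 = 0.4223 m.
From Manning's equation, S = [nQ / (1 A R^(2/3))]² = [0.014 × 3.08 / (1 × 1.13 × 0.4223^(2/3))]² = 0.0046.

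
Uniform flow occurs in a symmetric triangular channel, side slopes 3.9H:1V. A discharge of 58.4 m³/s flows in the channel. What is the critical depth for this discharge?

At critical depth, Q² T / (g A³) = 1, i.e. A³/T = Q²/g = 58.4²/9.81 = 347.7.
Try y = 2.58 m: A³/T = 869.4 — over.
Try y = 1.79 m: A³/T = 139.8 — short.
Try y = 2.15 m: A³/T = 349.4 — ≈ 347.7.

y_c = 2.15 m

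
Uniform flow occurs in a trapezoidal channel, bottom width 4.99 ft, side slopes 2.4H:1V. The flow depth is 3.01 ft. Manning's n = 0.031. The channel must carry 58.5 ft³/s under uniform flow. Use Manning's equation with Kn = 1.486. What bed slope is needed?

S = 0.00051

With bottom width b = 4.99 ft and side slope z = 2.4: A = (b + zy)y = (4.99 + 2.4×3.01)×3.01 = 36.76 ft²; P = b + 2y√(1+z²) = 4.99 + 2×3.01×2.6 = 20.64 ft.
Hydraulic radius R = A/P = 36.76/20.64 = 1.781 ft.
From Manning's equation, S = [nQ / (1.486 A R^(2/3))]² = [0.031 × 58.5 / (1.486 × 36.76 × 1.781^(2/3))]² = 0.00051.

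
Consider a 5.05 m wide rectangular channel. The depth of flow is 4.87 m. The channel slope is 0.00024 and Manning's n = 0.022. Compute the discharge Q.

Q = 24.3 m³/s

Flow area A = b·y = 5.05 × 4.87 = 24.59 m². Wetted perimeter P = b + 2y = 5.05 + 2×4.87 = 14.79 m.
Hydraulic radius R = A/P = 24.59/14.79 = 1.663 m.
Manning's equation: Q = (1/n) A R^(2/3) S^(1/2) = (1/0.022) × 24.59 × 1.663^(2/3) × 0.00024^(1/2) = 24.3 m³/s.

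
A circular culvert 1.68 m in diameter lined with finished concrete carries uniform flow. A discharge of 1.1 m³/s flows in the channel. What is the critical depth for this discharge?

y_c = 0.515 m

At critical depth, Q² T / (g A³) = 1, i.e. A³/T = Q²/g = 1.1²/9.81 = 0.1233.
Trying y = 0.598 m: A³/T = 0.2201 — too large.
Trying y = 0.446 m: A³/T = 0.07068 — too small.
Trying y = 0.515 m: A³/T = 0.1236 — ≈ 0.1233.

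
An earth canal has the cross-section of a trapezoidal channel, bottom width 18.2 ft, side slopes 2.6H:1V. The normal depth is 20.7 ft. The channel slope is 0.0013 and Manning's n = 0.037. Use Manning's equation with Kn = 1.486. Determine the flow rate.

Q = 10800 ft³/s

With bottom width b = 18.2 ft and side slope z = 2.6: A = (b + zy)y = (18.2 + 2.6×20.7)×20.7 = 1491 ft²; P = b + 2y√(1+z²) = 18.2 + 2×20.7×2.786 = 133.5 ft.
Hydraulic radius R = A/P = 1491/133.5 = 11.16 ft.
Manning's equation: Q = (1.486/n) A R^(2/3) S^(1/2) = (1.486/0.037) × 1491 × 11.16^(2/3) × 0.0013^(1/2) = 10800 ft³/s.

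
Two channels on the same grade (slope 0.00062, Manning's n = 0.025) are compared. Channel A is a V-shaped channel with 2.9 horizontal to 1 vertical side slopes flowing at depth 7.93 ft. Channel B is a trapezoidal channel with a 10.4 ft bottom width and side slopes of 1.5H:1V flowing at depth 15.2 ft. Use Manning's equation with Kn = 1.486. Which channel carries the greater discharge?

Channel A: For a triangular section with side slope z = 2.9: A = zy² = 2.9×7.93² = 182.4 ft²; P = 2y√(1+z²) = 2×7.93×3.068 = 48.65 ft. Hydraulic radius R = A/P = 182.4/48.65 = 3.748 ft. Q_A = (1.486/0.025)·182.4·3.748^(2/3)·√0.00062 = 651.3 ft³/s.
Channel B: With bottom width b = 10.4 ft and side slope z = 1.5: A = (b + zy)y = (10.4 + 1.5×15.2)×15.2 = 504.6 ft²; P = b + 2y√(1+z²) = 10.4 + 2×15.2×1.803 = 65.2 ft. Hydraulic radius R = A/P = 504.6/65.2 = 7.739 ft. Q_B = (1.486/0.025)·504.6·7.739^(2/3)·√0.00062 = 2922 ft³/s.
Q_A = 651.3 ft³/s vs Q_B = 2922 ft³/s, so channel B carries more.

channel B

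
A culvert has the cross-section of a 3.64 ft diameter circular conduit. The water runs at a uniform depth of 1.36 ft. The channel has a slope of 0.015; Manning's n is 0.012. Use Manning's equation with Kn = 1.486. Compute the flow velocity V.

For a circular section of diameter D = 3.64 ft at depth y = 1.36 ft, the central angle is θ = 2 arccos(1 − 2y/D) = 2.631 rad. Then A = (D²/8)(θ − sin θ) = 3.547 ft² and P = Dθ/2 = 4.788 ft.
Hydraulic radius R = A/P = 3.547/4.788 = 0.7408 ft.
From Manning's equation, V = (1.486/n) R^(2/3) S^(1/2) = (1.486/0.012) × 0.7408^(2/3) × 0.015^(1/2) = 12.4 ft/s.

V = 12.4 ft/s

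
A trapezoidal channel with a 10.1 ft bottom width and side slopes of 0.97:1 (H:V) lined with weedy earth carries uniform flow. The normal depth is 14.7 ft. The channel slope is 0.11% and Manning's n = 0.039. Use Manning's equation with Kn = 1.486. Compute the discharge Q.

With bottom width b = 10.1 ft and side slope z = 0.97: A = (b + zy)y = (10.1 + 0.97×14.7)×14.7 = 358.1 ft²; P = b + 2y√(1+z²) = 10.1 + 2×14.7×1.393 = 51.06 ft.
Hydraulic radius R = A/P = 358.1/51.06 = 7.013 ft.
Manning's equation: Q = (1.486/n) A R^(2/3) S^(1/2) = (1.486/0.039) × 358.1 × 7.013^(2/3) × 0.0011^(1/2) = 1660 ft³/s.

Q = 1660 ft³/s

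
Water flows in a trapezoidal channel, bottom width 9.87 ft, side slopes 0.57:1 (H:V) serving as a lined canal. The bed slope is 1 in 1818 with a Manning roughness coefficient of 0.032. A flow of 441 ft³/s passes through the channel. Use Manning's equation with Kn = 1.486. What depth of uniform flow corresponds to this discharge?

Manning's equation rearranged: A R^(2/3) = nQ / (1.486·√S) = 0.032 × 441 / (1.486 × √0.0005501) = 404.9.
Try y = 7.36 ft: A R^(2/3) = 254.8 — short.
Try y = 10.3 ft: A R^(2/3) = 463.1 — over.
Try y = 9.56 ft: A R^(2/3) = 404.7 — ≈ 404.9.

y_n = 9.56 ft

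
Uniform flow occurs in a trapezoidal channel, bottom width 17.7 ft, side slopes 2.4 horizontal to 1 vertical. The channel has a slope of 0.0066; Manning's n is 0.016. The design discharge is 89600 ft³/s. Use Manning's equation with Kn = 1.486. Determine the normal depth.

Manning's equation rearranged: A R^(2/3) = nQ / (1.486·√S) = 0.016 × 89600 / (1.486 × √0.0066) = 11880.
At y = 28.9 ft: A R^(2/3) = 15290 — too large.
At y = 22.8 ft: A R^(2/3) = 8711 — too small.
At y = 26 ft: A R^(2/3) = 11880 — ≈ 11880.

y_n = 26 ft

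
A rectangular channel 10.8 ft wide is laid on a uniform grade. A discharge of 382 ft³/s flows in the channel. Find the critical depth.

y_c = 3.39 ft

For a rectangular channel, critical depth y_c = (q²/g)^(1/3) where q = Q/b = 382/10.8 = 35.37 ft²/s.
So y_c = (35.37²/32.2)^(1/3) = 3.39 ft.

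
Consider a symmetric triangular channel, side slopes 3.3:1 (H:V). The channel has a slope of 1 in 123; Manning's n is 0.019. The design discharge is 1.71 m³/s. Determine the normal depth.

y_n = 0.524 m

Manning's equation rearranged: A R^(2/3) = nQ / (1·√S) = 0.019 × 1.71 / (√0.00813) = 0.3603.
Try y = 0.6 m: A R^(2/3) = 0.517 — high.
Try y = 0.357 m: A R^(2/3) = 0.1295 — low.
Try y = 0.524 m: A R^(2/3) = 0.3603 — close enough.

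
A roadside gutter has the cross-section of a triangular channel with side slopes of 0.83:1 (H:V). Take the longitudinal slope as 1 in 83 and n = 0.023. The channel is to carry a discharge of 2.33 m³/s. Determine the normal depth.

y_n = 1.09 m

Manning's equation rearranged: A R^(2/3) = nQ / (1·√S) = 0.023 × 2.33 / (√0.01205) = 0.4882.
At y = 0.756 m: A R^(2/3) = 0.1839 — short.
At y = 1.36 m: A R^(2/3) = 0.8804 — over.
At y = 1.09 m: A R^(2/3) = 0.488 — close enough.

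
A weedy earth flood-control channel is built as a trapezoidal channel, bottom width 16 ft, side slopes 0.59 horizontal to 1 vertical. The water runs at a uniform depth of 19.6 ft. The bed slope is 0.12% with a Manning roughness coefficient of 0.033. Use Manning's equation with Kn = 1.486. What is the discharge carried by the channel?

With bottom width b = 16 ft and side slope z = 0.59: A = (b + zy)y = (16 + 0.59×19.6)×19.6 = 540.3 ft²; P = b + 2y√(1+z²) = 16 + 2×19.6×1.161 = 61.51 ft.
Hydraulic radius R = A/P = 540.3/61.51 = 8.783 ft.
Manning's equation: Q = (1.486/n) A R^(2/3) S^(1/2) = (1.486/0.033) × 540.3 × 8.783^(2/3) × 0.0012^(1/2) = 3590 ft³/s.

Q = 3590 ft³/s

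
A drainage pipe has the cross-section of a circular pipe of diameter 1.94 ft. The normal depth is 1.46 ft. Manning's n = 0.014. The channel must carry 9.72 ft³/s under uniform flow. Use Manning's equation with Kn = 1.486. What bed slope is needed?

For a circular section of diameter D = 1.94 ft at depth y = 1.46 ft, the central angle is θ = 2 arccos(1 − 2y/D) = 4.201 rad. Then A = (D²/8)(θ − sin θ) = 2.386 ft² and P = Dθ/2 = 4.075 ft.
Hydraulic radius R = A/P = 2.386/4.075 = 0.5857 ft.
From Manning's equation, S = [nQ / (1.486 A R^(2/3))]² = [0.014 × 9.72 / (1.486 × 2.386 × 0.5857^(2/3))]² = 0.00301.

S = 0.00301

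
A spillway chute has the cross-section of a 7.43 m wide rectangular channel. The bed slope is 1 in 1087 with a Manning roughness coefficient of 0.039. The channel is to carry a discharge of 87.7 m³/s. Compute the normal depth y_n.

Manning's equation rearranged: A R^(2/3) = nQ / (1·√S) = 0.039 × 87.7 / (√0.00092) = 112.8.
Trying y = 6.89 m: A R^(2/3) = 92.11 — short.
Trying y = 8.79 m: A R^(2/3) = 123.8 — over.
Trying y = 8.13 m: A R^(2/3) = 112.7 — ≈ 112.8.

y_n = 8.13 m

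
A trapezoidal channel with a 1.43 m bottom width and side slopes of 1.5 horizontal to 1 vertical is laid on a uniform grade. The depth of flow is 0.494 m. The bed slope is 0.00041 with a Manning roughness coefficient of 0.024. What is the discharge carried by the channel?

Q = 0.436 m³/s

With bottom width b = 1.43 m and side slope z = 1.5: A = (b + zy)y = (1.43 + 1.5×0.494)×0.494 = 1.072 m²; P = b + 2y√(1+z²) = 1.43 + 2×0.494×1.803 = 3.211 m.
Hydraulic radius R = A/P = 1.072/3.211 = 0.334 m.
Manning's equation: Q = (1/n) A R^(2/3) S^(1/2) = (1/0.024) × 1.072 × 0.334^(2/3) × 0.00041^(1/2) = 0.436 m³/s.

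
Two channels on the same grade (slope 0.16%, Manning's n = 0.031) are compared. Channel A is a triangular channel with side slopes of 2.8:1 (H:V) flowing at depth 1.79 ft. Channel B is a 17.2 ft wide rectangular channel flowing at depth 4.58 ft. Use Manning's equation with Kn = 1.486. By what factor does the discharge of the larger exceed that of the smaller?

Channel A: For a triangular section with side slope z = 2.8: A = zy² = 2.8×1.79² = 8.971 ft²; P = 2y√(1+z²) = 2×1.79×2.973 = 10.64 ft. Hydraulic radius R = A/P = 8.971/10.64 = 0.8429 ft. Q_A = (1.486/0.031)·8.971·0.8429^(2/3)·√0.0016 = 15.35 ft³/s.
Channel B: Flow area A = b·y = 17.2 × 4.58 = 78.78 ft². Wetted perimeter P = b + 2y = 17.2 + 2×4.58 = 26.36 ft. Hydraulic radius R = A/P = 78.78/26.36 = 2.988 ft. Q_B = (1.486/0.031)·78.78·2.988^(2/3)·√0.0016 = 313.4 ft³/s.
The larger discharge is 313.4 ft³/s and the smaller is 15.35 ft³/s; the ratio is 20.4.

20.4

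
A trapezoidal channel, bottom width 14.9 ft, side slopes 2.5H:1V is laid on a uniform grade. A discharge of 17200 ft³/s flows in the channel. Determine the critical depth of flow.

y_c = 17 ft

At critical depth, Q² T / (g A³) = 1, i.e. A³/T = Q²/g = 17200²/32.2 = 9188000.
At y = 12 ft: A³/T = 2088000 — too small.
At y = 20 ft: A³/T = 19030000 — too large.
At y = 17 ft: A³/T = 9301000 — ≈ 9188000.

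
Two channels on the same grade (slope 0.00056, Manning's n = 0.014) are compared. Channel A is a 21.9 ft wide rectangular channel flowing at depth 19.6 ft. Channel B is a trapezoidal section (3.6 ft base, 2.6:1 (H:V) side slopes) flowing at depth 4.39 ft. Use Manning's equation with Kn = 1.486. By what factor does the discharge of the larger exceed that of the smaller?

Channel A: Flow area A = b·y = 21.9 × 19.6 = 429.2 ft². Wetted perimeter P = b + 2y = 21.9 + 2×19.6 = 61.1 ft. Hydraulic radius R = A/P = 429.2/61.1 = 7.025 ft. Q_A = (1.486/0.014)·429.2·7.025^(2/3)·√0.00056 = 3955 ft³/s.
Channel B: With bottom width b = 3.6 ft and side slope z = 2.6: A = (b + zy)y = (3.6 + 2.6×4.39)×4.39 = 65.91 ft²; P = b + 2y√(1+z²) = 3.6 + 2×4.39×2.786 = 28.06 ft. Hydraulic radius R = A/P = 65.91/28.06 = 2.349 ft. Q_B = (1.486/0.014)·65.91·2.349^(2/3)·√0.00056 = 292.6 ft³/s.
The larger discharge is 3955 ft³/s and the smaller is 292.6 ft³/s; the ratio is 13.5.

13.5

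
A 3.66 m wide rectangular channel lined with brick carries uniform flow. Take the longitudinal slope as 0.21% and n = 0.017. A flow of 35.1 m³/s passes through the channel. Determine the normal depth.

y_n = 3.21 m

Manning's equation rearranged: A R^(2/3) = nQ / (1·√S) = 0.017 × 35.1 / (√0.0021) = 13.02.
Try y = 3.61 m: A R^(2/3) = 15.04 — too large.
Try y = 2.65 m: A R^(2/3) = 10.23 — too small.
Try y = 3.21 m: A R^(2/3) = 13.01 — ≈ 13.02.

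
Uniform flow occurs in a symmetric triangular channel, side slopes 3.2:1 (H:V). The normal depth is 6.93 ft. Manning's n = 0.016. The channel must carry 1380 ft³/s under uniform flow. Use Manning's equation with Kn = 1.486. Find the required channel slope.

For a triangular section with side slope z = 3.2: A = zy² = 3.2×6.93² = 153.7 ft²; P = 2y√(1+z²) = 2×6.93×3.353 = 46.47 ft.
Hydraulic radius R = A/P = 153.7/46.47 = 3.307 ft.
From Manning's equation, S = [nQ / (1.486 A R^(2/3))]² = [0.016 × 1380 / (1.486 × 153.7 × 3.307^(2/3))]² = 0.0019.

S = 0.0019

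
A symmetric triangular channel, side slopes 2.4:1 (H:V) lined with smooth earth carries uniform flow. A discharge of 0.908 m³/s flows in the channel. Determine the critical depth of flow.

y_c = 0.493 m

At critical depth, Q² T / (g A³) = 1, i.e. A³/T = Q²/g = 0.908²/9.81 = 0.08404.
Try y = 0.381 m: A³/T = 0.02312 — low.
Try y = 0.622 m: A³/T = 0.2681 — high.
Try y = 0.493 m: A³/T = 0.08387 — ≈ 0.08404.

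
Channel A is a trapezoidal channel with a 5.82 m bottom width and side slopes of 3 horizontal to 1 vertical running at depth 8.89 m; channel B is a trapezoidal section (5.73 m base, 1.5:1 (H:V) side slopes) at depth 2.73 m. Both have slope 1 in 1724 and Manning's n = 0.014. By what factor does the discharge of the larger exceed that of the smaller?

Channel A: With bottom width b = 5.82 m and side slope z = 3: A = (b + zy)y = (5.82 + 3×8.89)×8.89 = 288.8 m²; P = b + 2y√(1+z²) = 5.82 + 2×8.89×3.162 = 62.05 m. Hydraulic radius R = A/P = 288.8/62.05 = 4.655 m. Q_A = (1/0.014)·288.8·4.655^(2/3)·√0.00058 = 1385 m³/s.
Channel B: With bottom width b = 5.73 m and side slope z = 1.5: A = (b + zy)y = (5.73 + 1.5×2.73)×2.73 = 26.82 m²; P = b + 2y√(1+z²) = 5.73 + 2×2.73×1.803 = 15.57 m. Hydraulic radius R = A/P = 26.82/15.57 = 1.722 m. Q_B = (1/0.014)·26.82·1.722^(2/3)·√0.00058 = 66.3 m³/s.
The larger discharge is 1385 m³/s and the smaller is 66.3 m³/s; the ratio is 20.9.

20.9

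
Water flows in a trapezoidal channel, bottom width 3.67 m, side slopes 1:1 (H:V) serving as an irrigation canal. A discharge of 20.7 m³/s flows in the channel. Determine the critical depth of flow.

y_c = 1.31 m

At critical depth, Q² T / (g A³) = 1, i.e. A³/T = Q²/g = 20.7²/9.81 = 43.68.
At y = 0.941 m: A³/T = 14.71 — low.
At y = 1.61 m: A³/T = 89.16 — high.
At y = 1.31 m: A³/T = 44.14 — ≈ 43.68.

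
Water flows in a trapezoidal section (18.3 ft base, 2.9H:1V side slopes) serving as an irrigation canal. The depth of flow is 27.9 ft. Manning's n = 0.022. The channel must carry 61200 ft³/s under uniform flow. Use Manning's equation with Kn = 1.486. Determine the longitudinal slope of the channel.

S = 0.003

With bottom width b = 18.3 ft and side slope z = 2.9: A = (b + zy)y = (18.3 + 2.9×27.9)×27.9 = 2768 ft²; P = b + 2y√(1+z²) = 18.3 + 2×27.9×3.068 = 189.5 ft.
Hydraulic radius R = A/P = 2768/189.5 = 14.61 ft.
From Manning's equation, S = [nQ / (1.486 A R^(2/3))]² = [0.022 × 61200 / (1.486 × 2768 × 14.61^(2/3))]² = 0.003.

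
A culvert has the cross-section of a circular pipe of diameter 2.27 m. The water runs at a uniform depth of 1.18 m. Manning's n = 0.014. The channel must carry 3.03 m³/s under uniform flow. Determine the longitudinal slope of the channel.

For a circular section of diameter D = 2.27 m at depth y = 1.18 m, the central angle is θ = 2 arccos(1 − 2y/D) = 3.221 rad. Then A = (D²/8)(θ − sin θ) = 2.126 m² and P = Dθ/2 = 3.656 m.
Hydraulic radius R = A/P = 2.126/3.656 = 0.5815 m.
From Manning's equation, S = [nQ / (1 A R^(2/3))]² = [0.014 × 3.03 / (1 × 2.126 × 0.5815^(2/3))]² = 0.000821.

S = 0.000821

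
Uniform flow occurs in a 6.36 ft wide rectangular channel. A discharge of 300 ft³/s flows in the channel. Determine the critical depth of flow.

For a rectangular channel, critical depth y_c = (q²/g)^(1/3) where q = Q/b = 300/6.36 = 47.17 ft²/s.
So y_c = (47.17²/32.2)^(1/3) = 4.1 ft.

y_c = 4.1 ft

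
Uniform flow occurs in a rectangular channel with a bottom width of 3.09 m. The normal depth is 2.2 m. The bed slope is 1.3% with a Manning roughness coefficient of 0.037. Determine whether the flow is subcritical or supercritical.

Flow area A = b·y = 3.09 × 2.2 = 6.798 m². Wetted perimeter P = b + 2y = 3.09 + 2×2.2 = 7.49 m.
Hydraulic radius R = A/P = 6.798/7.49 = 0.9076 m.
V = (1/n) R^(2/3) √S = (1/0.037) × 0.9076^(2/3) × √0.013 = 2.889 m/s. Hydraulic depth D_h = A/T = 6.798/3.09 = 2.2 m.
Froude number Fr = V/√(g·D_h) = 2.889/√(9.81×2.2) = 0.622, which is less than 1, so the flow is subcritical.

subcritical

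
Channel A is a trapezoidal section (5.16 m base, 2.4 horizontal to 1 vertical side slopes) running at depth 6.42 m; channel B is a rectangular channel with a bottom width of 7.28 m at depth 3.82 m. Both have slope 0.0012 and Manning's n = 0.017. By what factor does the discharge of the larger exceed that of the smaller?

7.12

Channel A: With bottom width b = 5.16 m and side slope z = 2.4: A = (b + zy)y = (5.16 + 2.4×6.42)×6.42 = 132 m²; P = b + 2y√(1+z²) = 5.16 + 2×6.42×2.6 = 38.54 m. Hydraulic radius R = A/P = 132/38.54 = 3.426 m. Q_A = (1/0.017)·132·3.426^(2/3)·√0.0012 = 611.5 m³/s.
Channel B: Flow area A = b·y = 7.28 × 3.82 = 27.81 m². Wetted perimeter P = b + 2y = 7.28 + 2×3.82 = 14.92 m. Hydraulic radius R = A/P = 27.81/14.92 = 1.864 m. Q_B = (1/0.017)·27.81·1.864^(2/3)·√0.0012 = 85.83 m³/s.
The larger discharge is 611.5 m³/s and the smaller is 85.83 m³/s; the ratio is 7.12.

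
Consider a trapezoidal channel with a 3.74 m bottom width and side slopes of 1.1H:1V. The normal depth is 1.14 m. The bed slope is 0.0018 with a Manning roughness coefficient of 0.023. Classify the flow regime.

subcritical

With bottom width b = 3.74 m and side slope z = 1.1: A = (b + zy)y = (3.74 + 1.1×1.14)×1.14 = 5.693 m²; P = b + 2y√(1+z²) = 3.74 + 2×1.14×1.487 = 7.129 m.
Hydraulic radius R = A/P = 5.693/7.129 = 0.7985 m.
V = (1/n) R^(2/3) √S = (1/0.023) × 0.7985^(2/3) × √0.0018 = 1.588 m/s. Hydraulic depth D_h = A/T = 5.693/6.248 = 0.9112 m.
Froude number Fr = V/√(g·D_h) = 1.588/√(9.81×0.9112) = 0.531, which is less than 1, so the flow is subcritical.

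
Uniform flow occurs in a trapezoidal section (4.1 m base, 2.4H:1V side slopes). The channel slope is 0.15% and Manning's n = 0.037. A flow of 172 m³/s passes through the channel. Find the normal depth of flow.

y_n = 5.13 m

Manning's equation rearranged: A R^(2/3) = nQ / (1·√S) = 0.037 × 172 / (√0.0015) = 164.3.
Try y = 6.55 m: A R^(2/3) = 293.7 — high.
Try y = 4.51 m: A R^(2/3) = 122.1 — low.
Try y = 5.13 m: A R^(2/3) = 164.7 — close enough.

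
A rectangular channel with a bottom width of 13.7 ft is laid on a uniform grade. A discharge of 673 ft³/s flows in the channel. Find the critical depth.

y_c = 4.22 ft

For a rectangular channel, critical depth y_c = (q²/g)^(1/3) where q = Q/b = 673/13.7 = 49.12 ft²/s.
So y_c = (49.12²/32.2)^(1/3) = 4.22 ft.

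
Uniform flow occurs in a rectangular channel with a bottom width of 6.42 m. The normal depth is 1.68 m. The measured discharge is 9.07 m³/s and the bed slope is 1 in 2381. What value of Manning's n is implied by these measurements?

Flow area A = b·y = 6.42 × 1.68 = 10.79 m². Wetted perimeter P = b + 2y = 6.42 + 2×1.68 = 9.78 m.
Hydraulic radius R = A/P = 10.79/9.78 = 1.103 m.
Rearranging Manning's equation: n = (1/Q) A R^(2/3) S^(1/2) = (1/9.07) × 10.79 × 1.103^(2/3) × √0.00042 = 0.026.

n = 0.026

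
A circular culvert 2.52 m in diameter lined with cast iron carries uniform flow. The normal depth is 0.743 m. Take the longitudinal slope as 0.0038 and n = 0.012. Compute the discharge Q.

For a circular section of diameter D = 2.52 m at depth y = 0.743 m, the central angle is θ = 2 arccos(1 − 2y/D) = 2.296 rad. Then A = (D²/8)(θ − sin θ) = 1.228 m² and P = Dθ/2 = 2.893 m.
Hydraulic radius R = A/P = 1.228/2.893 = 0.4247 m.
Manning's equation: Q = (1/n) A R^(2/3) S^(1/2) = (1/0.012) × 1.228 × 0.4247^(2/3) × 0.0038^(1/2) = 3.57 m³/s.

Q = 3.57 m³/s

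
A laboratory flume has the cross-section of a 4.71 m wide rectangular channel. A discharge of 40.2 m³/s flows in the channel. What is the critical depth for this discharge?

For a rectangular channel, critical depth y_c = (q²/g)^(1/3) where q = Q/b = 40.2/4.71 = 8.535 m²/s.
So y_c = (8.535²/9.81)^(1/3) = 1.95 m.

y_c = 1.95 m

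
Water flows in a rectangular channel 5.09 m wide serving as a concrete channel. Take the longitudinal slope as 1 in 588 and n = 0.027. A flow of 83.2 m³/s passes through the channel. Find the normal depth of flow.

y_n = 7.05 m

Manning's equation rearranged: A R^(2/3) = nQ / (1·√S) = 0.027 × 83.2 / (√0.001701) = 54.47.
Try y = 8.08 m: A R^(2/3) = 63.87 — over.
Try y = 5.74 m: A R^(2/3) = 42.64 — short.
Try y = 7.05 m: A R^(2/3) = 54.47 — close enough.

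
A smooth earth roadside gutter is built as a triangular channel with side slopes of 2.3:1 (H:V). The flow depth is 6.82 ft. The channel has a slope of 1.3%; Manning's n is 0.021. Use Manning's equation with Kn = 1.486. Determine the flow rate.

For a triangular section with side slope z = 2.3: A = zy² = 2.3×6.82² = 107 ft²; P = 2y√(1+z²) = 2×6.82×2.508 = 34.21 ft.
Hydraulic radius R = A/P = 107/34.21 = 3.127 ft.
Manning's equation: Q = (1.486/n) A R^(2/3) S^(1/2) = (1.486/0.021) × 107 × 3.127^(2/3) × 0.013^(1/2) = 1850 ft³/s.

Q = 1850 ft³/s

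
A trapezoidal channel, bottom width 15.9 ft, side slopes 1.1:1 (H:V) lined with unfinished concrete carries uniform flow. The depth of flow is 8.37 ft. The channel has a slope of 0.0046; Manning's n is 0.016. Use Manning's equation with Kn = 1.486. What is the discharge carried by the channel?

With bottom width b = 15.9 ft and side slope z = 1.1: A = (b + zy)y = (15.9 + 1.1×8.37)×8.37 = 210.1 ft²; P = b + 2y√(1+z²) = 15.9 + 2×8.37×1.487 = 40.79 ft.
Hydraulic radius R = A/P = 210.1/40.79 = 5.152 ft.
Manning's equation: Q = (1.486/n) A R^(2/3) S^(1/2) = (1.486/0.016) × 210.1 × 5.152^(2/3) × 0.0046^(1/2) = 3950 ft³/s.

Q = 3950 ft³/s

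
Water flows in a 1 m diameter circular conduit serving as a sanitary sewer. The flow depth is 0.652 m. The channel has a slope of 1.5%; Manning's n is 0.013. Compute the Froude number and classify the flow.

supercritical

For a circular section of diameter D = 1 m at depth y = 0.652 m, the central angle is θ = 2 arccos(1 − 2y/D) = 3.759 rad. Then A = (D²/8)(θ − sin θ) = 0.5423 m² and P = Dθ/2 = 1.88 m.
Hydraulic radius R = A/P = 0.5423/1.88 = 0.2885 m.
V = (1/n) R^(2/3) √S = (1/0.013) × 0.2885^(2/3) × √0.015 = 4.114 m/s. Hydraulic depth D_h = A/T = 0.5423/0.9527 = 0.5693 m.
Froude number Fr = V/√(g·D_h) = 4.114/√(9.81×0.5693) = 1.74, which is greater than 1, so the flow is supercritical.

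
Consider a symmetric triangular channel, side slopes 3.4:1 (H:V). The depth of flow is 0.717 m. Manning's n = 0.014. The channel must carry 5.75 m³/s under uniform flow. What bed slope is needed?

S = 0.0088

For a triangular section with side slope z = 3.4: A = zy² = 3.4×0.717² = 1.748 m²; P = 2y√(1+z²) = 2×0.717×3.544 = 5.082 m.
Hydraulic radius R = A/P = 1.748/5.082 = 0.3439 m.
From Manning's equation, S = [nQ / (1 A R^(2/3))]² = [0.014 × 5.75 / (1 × 1.748 × 0.3439^(2/3))]² = 0.0088.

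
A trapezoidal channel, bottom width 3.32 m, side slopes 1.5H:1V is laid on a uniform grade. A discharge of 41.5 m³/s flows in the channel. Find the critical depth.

y_c = 1.89 m

At critical depth, Q² T / (g A³) = 1, i.e. A³/T = Q²/g = 41.5²/9.81 = 175.6.
Trying y = 1.37 m: A³/T = 53.74 — short.
Trying y = 2.3 m: A³/T = 369.4 — over.
Trying y = 1.89 m: A³/T = 175.1 — matches.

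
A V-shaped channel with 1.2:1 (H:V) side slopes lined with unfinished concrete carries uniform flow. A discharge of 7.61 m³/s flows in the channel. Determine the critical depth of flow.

y_c = 1.52 m

At critical depth, Q² T / (g A³) = 1, i.e. A³/T = Q²/g = 7.61²/9.81 = 5.903.
Trying y = 1.72 m: A³/T = 10.84 — high.
Trying y = 1.06 m: A³/T = 0.9635 — low.
Trying y = 1.52 m: A³/T = 5.842 — close enough.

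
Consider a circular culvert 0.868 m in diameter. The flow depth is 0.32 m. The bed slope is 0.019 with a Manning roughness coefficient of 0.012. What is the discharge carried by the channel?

Q = 0.711 m³/s

For a circular section of diameter D = 0.868 m at depth y = 0.32 m, the central angle is θ = 2 arccos(1 − 2y/D) = 2.61 rad. Then A = (D²/8)(θ − sin θ) = 0.1981 m² and P = Dθ/2 = 1.133 m.
Hydraulic radius R = A/P = 0.1981/1.133 = 0.1749 m.
Manning's equation: Q = (1/n) A R^(2/3) S^(1/2) = (1/0.012) × 0.1981 × 0.1749^(2/3) × 0.019^(1/2) = 0.711 m³/s.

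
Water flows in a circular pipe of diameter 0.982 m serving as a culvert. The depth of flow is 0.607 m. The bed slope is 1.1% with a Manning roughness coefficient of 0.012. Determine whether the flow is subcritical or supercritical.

supercritical

For a circular section of diameter D = 0.982 m at depth y = 0.607 m, the central angle is θ = 2 arccos(1 − 2y/D) = 3.619 rad. Then A = (D²/8)(θ − sin θ) = 0.4915 m² and P = Dθ/2 = 1.777 m.
Hydraulic radius R = A/P = 0.4915/1.777 = 0.2766 m.
V = (1/n) R^(2/3) √S = (1/0.012) × 0.2766^(2/3) × √0.011 = 3.711 m/s. Hydraulic depth D_h = A/T = 0.4915/0.9542 = 0.5151 m.
Froude number Fr = V/√(g·D_h) = 3.711/√(9.81×0.5151) = 1.65, which is greater than 1, so the flow is supercritical.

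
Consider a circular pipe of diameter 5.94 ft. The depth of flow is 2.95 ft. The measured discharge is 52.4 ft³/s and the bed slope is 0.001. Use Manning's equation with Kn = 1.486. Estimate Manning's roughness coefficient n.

For a circular section of diameter D = 5.94 ft at depth y = 2.95 ft, the central angle is θ = 2 arccos(1 − 2y/D) = 3.128 rad. Then A = (D²/8)(θ − sin θ) = 13.74 ft² and P = Dθ/2 = 9.291 ft.
Hydraulic radius R = A/P = 13.74/9.291 = 1.479 ft.
Rearranging Manning's equation: n = (1.486/Q) A R^(2/3) S^(1/2) = (1.486/52.4) × 13.74 × 1.479^(2/3) × √0.001 = 0.016.

n = 0.016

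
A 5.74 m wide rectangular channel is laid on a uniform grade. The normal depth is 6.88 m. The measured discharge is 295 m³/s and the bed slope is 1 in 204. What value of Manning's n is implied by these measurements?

n = 0.015

Flow area A = b·y = 5.74 × 6.88 = 39.49 m². Wetted perimeter P = b + 2y = 5.74 + 2×6.88 = 19.5 m.
Hydraulic radius R = A/P = 39.49/19.5 = 2.025 m.
Rearranging Manning's equation: n = (1/Q) A R^(2/3) S^(1/2) = (1/295) × 39.49 × 2.025^(2/3) × √0.004902 = 0.015.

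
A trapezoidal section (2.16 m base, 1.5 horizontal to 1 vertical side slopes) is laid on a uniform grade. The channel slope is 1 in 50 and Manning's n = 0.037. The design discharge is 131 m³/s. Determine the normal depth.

y_n = 3.36 m

Manning's equation rearranged: A R^(2/3) = nQ / (1·√S) = 0.037 × 131 / (√0.02) = 34.27.
Trying y = 4.22 m: A R^(2/3) = 58.04 — over.
Trying y = 2.82 m: A R^(2/3) = 23.21 — short.
Trying y = 3.36 m: A R^(2/3) = 34.39 — ≈ 34.27.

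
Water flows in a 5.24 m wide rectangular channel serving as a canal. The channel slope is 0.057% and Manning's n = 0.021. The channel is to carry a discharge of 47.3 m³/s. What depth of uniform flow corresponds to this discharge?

y_n = 5.43 m

Manning's equation rearranged: A R^(2/3) = nQ / (1·√S) = 0.021 × 47.3 / (√0.00057) = 41.6.
Try y = 4.88 m: A R^(2/3) = 36.49 — low.
Try y = 6.54 m: A R^(2/3) = 52.03 — high.
Try y = 5.43 m: A R^(2/3) = 41.59 — matches.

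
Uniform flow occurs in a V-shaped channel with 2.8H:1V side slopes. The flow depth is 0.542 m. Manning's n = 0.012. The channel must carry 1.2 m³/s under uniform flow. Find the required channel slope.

S = 0.00189

For a triangular section with side slope z = 2.8: A = zy² = 2.8×0.542² = 0.8225 m²; P = 2y√(1+z²) = 2×0.542×2.973 = 3.223 m.
Hydraulic radius R = A/P = 0.8225/3.223 = 0.2552 m.
From Manning's equation, S = [nQ / (1 A R^(2/3))]² = [0.012 × 1.2 / (1 × 0.8225 × 0.2552^(2/3))]² = 0.00189.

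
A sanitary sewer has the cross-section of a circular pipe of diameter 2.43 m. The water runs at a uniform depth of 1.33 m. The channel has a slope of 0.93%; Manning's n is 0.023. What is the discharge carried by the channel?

For a circular section of diameter D = 2.43 m at depth y = 1.33 m, the central angle is θ = 2 arccos(1 − 2y/D) = 3.331 rad. Then A = (D²/8)(θ − sin θ) = 2.598 m² and P = Dθ/2 = 4.047 m.
Hydraulic radius R = A/P = 2.598/4.047 = 0.6419 m.
Manning's equation: Q = (1/n) A R^(2/3) S^(1/2) = (1/0.023) × 2.598 × 0.6419^(2/3) × 0.0093^(1/2) = 8.11 m³/s.

Q = 8.11 m³/s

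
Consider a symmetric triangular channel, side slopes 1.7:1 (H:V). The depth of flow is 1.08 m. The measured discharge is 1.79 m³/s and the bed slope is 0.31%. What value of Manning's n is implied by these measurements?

n = 0.037

For a triangular section with side slope z = 1.7: A = zy² = 1.7×1.08² = 1.983 m²; P = 2y√(1+z²) = 2×1.08×1.972 = 4.26 m.
Hydraulic radius R = A/P = 1.983/4.26 = 0.4654 m.
Rearranging Manning's equation: n = (1/Q) A R^(2/3) S^(1/2) = (1/1.79) × 1.983 × 0.4654^(2/3) × √0.0031 = 0.037.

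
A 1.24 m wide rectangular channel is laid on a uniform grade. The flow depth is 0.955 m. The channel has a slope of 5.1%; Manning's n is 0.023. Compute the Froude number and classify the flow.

supercritical

Flow area A = b·y = 1.24 × 0.955 = 1.184 m². Wetted perimeter P = b + 2y = 1.24 + 2×0.955 = 3.15 m.
Hydraulic radius R = A/P = 1.184/3.15 = 0.3759 m.
V = (1/n) R^(2/3) √S = (1/0.023) × 0.3759^(2/3) × √0.051 = 5.114 m/s. Hydraulic depth D_h = A/T = 1.184/1.24 = 0.955 m.
Froude number Fr = V/√(g·D_h) = 5.114/√(9.81×0.955) = 1.67, which is greater than 1, so the flow is supercritical.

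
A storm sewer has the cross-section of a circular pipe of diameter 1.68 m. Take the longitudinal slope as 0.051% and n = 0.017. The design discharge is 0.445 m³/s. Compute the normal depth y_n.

Manning's equation rearranged: A R^(2/3) = nQ / (1·√S) = 0.017 × 0.445 / (√0.00051) = 0.335.
Trying y = 0.536 m: A R^(2/3) = 0.2741 — too small.
Trying y = 0.742 m: A R^(2/3) = 0.501 — too large.
Trying y = 0.596 m: A R^(2/3) = 0.3353 — matches.

y_n = 0.596 m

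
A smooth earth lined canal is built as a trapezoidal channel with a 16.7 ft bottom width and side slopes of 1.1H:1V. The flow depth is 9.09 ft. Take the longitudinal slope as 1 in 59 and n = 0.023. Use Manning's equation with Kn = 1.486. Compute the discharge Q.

Q = 6400 ft³/s

With bottom width b = 16.7 ft and side slope z = 1.1: A = (b + zy)y = (16.7 + 1.1×9.09)×9.09 = 242.7 ft²; P = b + 2y√(1+z²) = 16.7 + 2×9.09×1.487 = 43.73 ft.
Hydraulic radius R = A/P = 242.7/43.73 = 5.55 ft.
Manning's equation: Q = (1.486/n) A R^(2/3) S^(1/2) = (1.486/0.023) × 242.7 × 5.55^(2/3) × 0.01695^(1/2) = 6400 ft³/s.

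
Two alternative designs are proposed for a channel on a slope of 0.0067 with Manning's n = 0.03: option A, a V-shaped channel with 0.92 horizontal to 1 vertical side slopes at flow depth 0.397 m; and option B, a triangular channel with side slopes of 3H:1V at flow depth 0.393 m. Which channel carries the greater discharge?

channel B

Channel A: For a triangular section with side slope z = 0.92: A = zy² = 0.92×0.397² = 0.145 m²; P = 2y√(1+z²) = 2×0.397×1.359 = 1.079 m. Hydraulic radius R = A/P = 0.145/1.079 = 0.1344 m. Q_A = (1/0.03)·0.145·0.1344^(2/3)·√0.0067 = 0.1038 m³/s.
Channel B: For a triangular section with side slope z = 3: A = zy² = 3×0.393² = 0.4633 m²; P = 2y√(1+z²) = 2×0.393×3.162 = 2.486 m. Hydraulic radius R = A/P = 0.4633/2.486 = 0.1864 m. Q_B = (1/0.03)·0.4633·0.1864^(2/3)·√0.0067 = 0.4126 m³/s.
Q_A = 0.1038 m³/s vs Q_B = 0.4126 m³/s, so channel B carries more.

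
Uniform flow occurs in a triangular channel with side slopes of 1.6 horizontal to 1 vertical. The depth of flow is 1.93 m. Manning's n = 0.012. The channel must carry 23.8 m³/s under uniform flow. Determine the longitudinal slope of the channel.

For a triangular section with side slope z = 1.6: A = zy² = 1.6×1.93² = 5.96 m²; P = 2y√(1+z²) = 2×1.93×1.887 = 7.283 m.
Hydraulic radius R = A/P = 5.96/7.283 = 0.8183 m.
From Manning's equation, S = [nQ / (1 A R^(2/3))]² = [0.012 × 23.8 / (1 × 5.96 × 0.8183^(2/3))]² = 0.003.

S = 0.003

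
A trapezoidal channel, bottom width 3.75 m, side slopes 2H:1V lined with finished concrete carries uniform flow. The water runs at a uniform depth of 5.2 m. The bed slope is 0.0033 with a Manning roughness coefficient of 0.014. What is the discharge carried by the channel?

With bottom width b = 3.75 m and side slope z = 2: A = (b + zy)y = (3.75 + 2×5.2)×5.2 = 73.58 m²; P = b + 2y√(1+z²) = 3.75 + 2×5.2×2.236 = 27.01 m.
Hydraulic radius R = A/P = 73.58/27.01 = 2.725 m.
Manning's equation: Q = (1/n) A R^(2/3) S^(1/2) = (1/0.014) × 73.58 × 2.725^(2/3) × 0.0033^(1/2) = 589 m³/s.

Q = 589 m³/s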